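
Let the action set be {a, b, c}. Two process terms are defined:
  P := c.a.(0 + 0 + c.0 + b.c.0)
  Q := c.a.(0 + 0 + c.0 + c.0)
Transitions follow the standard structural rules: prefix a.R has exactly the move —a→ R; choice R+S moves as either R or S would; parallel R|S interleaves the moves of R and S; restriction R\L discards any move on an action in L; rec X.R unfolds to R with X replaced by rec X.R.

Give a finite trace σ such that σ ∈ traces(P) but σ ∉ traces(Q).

LTS(P): 5 reachable states
  p0 = c.a.(0 + 0 + c.0 + b.c.0) :: -c-> p1
  p1 = a.(0 + 0 + c.0 + b.c.0) :: -a-> p2
  p2 = 0 + 0 + c.0 + b.c.0 :: -b-> p3, -c-> p4
  p3 = c.0 :: -c-> p4
  p4 = 0 :: (no moves)
LTS(Q): 4 reachable states
  q0 = c.a.(0 + 0 + c.0 + c.0) :: -c-> q1
  q1 = a.(0 + 0 + c.0 + c.0) :: -a-> q2
  q2 = 0 + 0 + c.0 + c.0 :: -c-> q3
  q3 = 0 :: (no moves)
Run σ = ⟨cab⟩ on P: start {p0}
  after c @ step 1: {p1}
  after a @ step 2: {p2}
  after b @ step 3: {p3}
  P completes σ.
Run σ = ⟨cab⟩ on Q: start {q0}
  after c @ step 1: {q1}
  after a @ step 2: {q2}
  after b @ step 3: no successor for Q

cab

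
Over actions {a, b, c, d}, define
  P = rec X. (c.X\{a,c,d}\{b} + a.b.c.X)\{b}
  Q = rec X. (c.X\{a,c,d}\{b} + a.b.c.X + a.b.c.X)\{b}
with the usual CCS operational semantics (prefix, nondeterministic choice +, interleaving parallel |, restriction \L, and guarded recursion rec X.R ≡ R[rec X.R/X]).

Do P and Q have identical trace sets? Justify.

YES

P's transition system — 3 states:
  u0 = rec X. (c.X\{a,c,d}\{b} + a.b.c.X)\{b} | ··a··> u1, ··c··> u2
  u1 = (b.c.(rec X. (c.X\{a,c,d}\{b} + a.b.c.X)\{b}))\{b} | stopped
  u2 = (rec X. (c.X\{a,c,d}\{b} + a.b.c.X)\{b})\{a,c,d}\{b}\{b} | stopped
Q's transition system — 3 states:
  v0 = rec X. (c.X\{a,c,d}\{b} + a.b.c.X + a.b.c.X)\{b} | ··a··> v1, ··c··> v2
  v1 = (b.c.(rec X. (c.X\{a,c,d}\{b} + a.b.c.X + a.b.c.X)\{b}))\{b} | stopped
  v2 = (rec X. (c.X\{a,c,d}\{b} + a.b.c.X + a.b.c.X)\{b})\{a,c,d}\{b}\{b} | stopped
Coarsest stable partition (strong bisimilarity classes):
  B0 = {u0, v0}
  B1 = {u1, u2, v1, v2}
u0 ∈ B0, v0 ∈ B0 → same block
Bisimilar ⇒ trace-equivalent.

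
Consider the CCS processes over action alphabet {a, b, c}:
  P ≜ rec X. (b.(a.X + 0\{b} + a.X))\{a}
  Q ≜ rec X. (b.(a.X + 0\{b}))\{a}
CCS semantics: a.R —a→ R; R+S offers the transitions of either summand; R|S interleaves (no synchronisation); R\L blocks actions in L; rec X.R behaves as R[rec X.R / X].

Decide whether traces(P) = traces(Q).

traces(P) = traces(Q)

P's transition system — 2 states:
  m0 = rec X. (b.(a.X + 0\{b} + a.X))\{a} ⊢ -b-> m1
  m1 = (a.(rec X. (b.(a.X + 0\{b} + a.X))\{a}) + 0\{b} + a.(rec X. (b.(a.X + 0\{b} + a.X))\{a}))\{a} ⊢ ∅
Q's transition system — 2 states:
  n0 = rec X. (b.(a.X + 0\{b}))\{a} ⊢ -b-> n1
  n1 = (a.(rec X. (b.(a.X + 0\{b}))\{a}) + 0\{b})\{a} ⊢ ∅
Partition-refinement fixed point:
  B0 = {m0, n0}
  B1 = {m1, n1}
m0 ∈ B0, n0 ∈ B0 → same block
Bisimilar ⇒ trace-equivalent.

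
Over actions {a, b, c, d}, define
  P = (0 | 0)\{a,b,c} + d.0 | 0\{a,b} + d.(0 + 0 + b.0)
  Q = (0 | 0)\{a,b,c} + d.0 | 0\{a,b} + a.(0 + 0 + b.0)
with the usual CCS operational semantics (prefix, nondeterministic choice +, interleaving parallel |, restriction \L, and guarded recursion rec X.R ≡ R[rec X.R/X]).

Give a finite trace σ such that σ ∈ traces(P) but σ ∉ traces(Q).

db

P's transition system — 4 states:
  p0 = (0 | 0)\{a,b,c} + d.0 | 0\{a,b} + d.(0 + 0 + b.0) → —d→ p1, —d→ p2
  p1 = 0 + 0 + b.0 → —b→ p3
  p2 = 0 | 0\{a,b} → (no moves)
  p3 = 0 → (no moves)
Q's transition system — 4 states:
  q0 = (0 | 0)\{a,b,c} + d.0 | 0\{a,b} + a.(0 + 0 + b.0) → —a→ q1, —d→ q2
  q1 = 0 + 0 + b.0 → —b→ q3
  q2 = 0 | 0\{a,b} → (no moves)
  q3 = 0 → (no moves)
Executing db from P (initial set {p0}):
  after d @ step 1: {p1, p2}
  after b @ step 2: {p3}
  — P admits the full trace.
Executing db from Q (initial set {q0}):
  after d @ step 1: {q2}
  after b @ step 2: ∅ (Q stuck)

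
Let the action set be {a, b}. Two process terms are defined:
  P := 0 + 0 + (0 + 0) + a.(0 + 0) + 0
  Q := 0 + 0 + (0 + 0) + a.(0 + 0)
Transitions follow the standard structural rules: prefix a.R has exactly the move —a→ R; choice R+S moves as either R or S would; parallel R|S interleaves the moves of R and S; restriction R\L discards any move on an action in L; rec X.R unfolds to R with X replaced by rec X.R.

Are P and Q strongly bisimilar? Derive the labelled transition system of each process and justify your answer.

YES

Reachable graph of P (2 states):
  u0 = 0 + 0 + (0 + 0) + a.(0 + 0) + 0 :: =a=> u1
  u1 = 0 + 0 :: ·
Reachable graph of Q (2 states):
  v0 = 0 + 0 + (0 + 0) + a.(0 + 0) :: =a=> v1
  v1 = 0 + 0 :: ·
Bisimilarity quotient blocks:
  B0 = {u0, v0}
  B1 = {u1, v1}
u0 ∈ B0, v0 ∈ B0 → same block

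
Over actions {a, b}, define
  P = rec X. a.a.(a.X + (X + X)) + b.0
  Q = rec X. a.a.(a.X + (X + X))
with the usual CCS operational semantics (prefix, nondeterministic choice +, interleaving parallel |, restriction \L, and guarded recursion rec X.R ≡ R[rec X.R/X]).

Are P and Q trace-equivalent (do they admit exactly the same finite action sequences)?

traces(P) ≠ traces(Q) — witness ⟨b⟩

P's transition system — 4 states:
  s0 = rec X. a.a.(a.X + (X + X)) + b.0 → ··a··> s1, ··b··> s2
  s1 = a.(a.(rec X. a.a.(a.X + (X + X)) + b.0) + ((rec X. a.a.(a.X + (X + X)) + b.0) + (rec X. a.a.(a.X + (X + X)) + b.0))) → ··a··> s3
  s2 = 0 → stopped
  s3 = a.(rec X. a.a.(a.X + (X + X)) + b.0) + ((rec X. a.a.(a.X + (X + X)) + b.0) + (rec X. a.a.(a.X + (X + X)) + b.0)) → ··a··> s0, ··a··> s1, ··b··> s2
Q's transition system — 3 states:
  t0 = rec X. a.a.(a.X + (X + X)) → ··a··> t1
  t1 = a.(a.(rec X. a.a.(a.X + (X + X))) + ((rec X. a.a.(a.X + (X + X))) + (rec X. a.a.(a.X + (X + X))))) → ··a··> t2
  t2 = a.(rec X. a.a.(a.X + (X + X))) + ((rec X. a.a.(a.X + (X + X))) + (rec X. a.a.(a.X + (X + X)))) → ··a··> t0, ··a··> t1
Trace ⟨b⟩ through P, begin at {s0}:
  step 1 (b): {s2}
  ✓ P
Trace ⟨b⟩ through Q, begin at {t0}:
  step 1 (b): no successor for Q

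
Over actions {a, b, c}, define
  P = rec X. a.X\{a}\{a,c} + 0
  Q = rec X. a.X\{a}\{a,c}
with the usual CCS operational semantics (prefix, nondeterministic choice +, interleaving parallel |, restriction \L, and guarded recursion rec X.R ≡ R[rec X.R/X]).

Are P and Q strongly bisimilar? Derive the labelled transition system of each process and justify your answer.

Reachable graph of P (2 states):
  u0 = rec X. a.X\{a}\{a,c} + 0 has moves -a-> u1
  u1 = (rec X. a.X\{a}\{a,c} + 0)\{a}\{a,c} has moves deadlocked
Reachable graph of Q (2 states):
  v0 = rec X. a.X\{a}\{a,c} has moves -a-> v1
  v1 = (rec X. a.X\{a}\{a,c})\{a}\{a,c} has moves deadlocked
Partition-refinement fixed point:
  B0 = {u0, v0}
  B1 = {u1, v1}
u0 ∈ B0, v0 ∈ B0 → same block

bisimilar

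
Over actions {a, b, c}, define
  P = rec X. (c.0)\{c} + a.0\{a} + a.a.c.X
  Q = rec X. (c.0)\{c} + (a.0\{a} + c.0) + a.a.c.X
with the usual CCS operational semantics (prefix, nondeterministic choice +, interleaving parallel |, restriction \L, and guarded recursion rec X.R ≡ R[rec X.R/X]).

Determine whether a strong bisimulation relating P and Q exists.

NO

P's transition system — 4 states:
  p0 = rec X. (c.0)\{c} + a.0\{a} + a.a.c.X has moves --a--▸ p1, --a--▸ p2
  p1 = 0\{a} has moves ·
  p2 = a.c.(rec X. (c.0)\{c} + a.0\{a} + a.a.c.X) has moves --a--▸ p3
  p3 = c.(rec X. (c.0)\{c} + a.0\{a} + a.a.c.X) has moves --c--▸ p0
Q's transition system — 5 states:
  q0 = rec X. (c.0)\{c} + (a.0\{a} + c.0) + a.a.c.X has moves --a--▸ q1, --a--▸ q2, --c--▸ q3
  q1 = 0\{a} has moves ·
  q2 = a.c.(rec X. (c.0)\{c} + (a.0\{a} + c.0) + a.a.c.X) has moves --a--▸ q4
  q3 = 0 has moves ·
  q4 = c.(rec X. (c.0)\{c} + (a.0\{a} + c.0) + a.a.c.X) has moves --c--▸ q0
Coarsest stable partition (strong bisimilarity classes):
  B0 = {p0}
  B1 = {p2}
  B2 = {p3}
  B3 = {p1, q1, q3}
  B4 = {q0}
  B5 = {q2}
  B6 = {q4}
p0 ∈ B0, q0 ∈ B4 → different blocks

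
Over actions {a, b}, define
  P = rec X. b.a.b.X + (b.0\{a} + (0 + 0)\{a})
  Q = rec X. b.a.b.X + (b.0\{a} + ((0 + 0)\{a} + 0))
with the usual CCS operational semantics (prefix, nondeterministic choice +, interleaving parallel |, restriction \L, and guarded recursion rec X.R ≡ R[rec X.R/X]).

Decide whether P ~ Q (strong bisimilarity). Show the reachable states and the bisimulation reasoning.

Reachable graph of P (4 states):
  u0 = rec X. b.a.b.X + (b.0\{a} + (0 + 0)\{a}) has moves ··b··> u1, ··b··> u2
  u1 = 0\{a} has moves (no moves)
  u2 = a.b.(rec X. b.a.b.X + (b.0\{a} + (0 + 0)\{a})) has moves ··a··> u3
  u3 = b.(rec X. b.a.b.X + (b.0\{a} + (0 + 0)\{a})) has moves ··b··> u0
Reachable graph of Q (4 states):
  v0 = rec X. b.a.b.X + (b.0\{a} + ((0 + 0)\{a} + 0)) has moves ··b··> v1, ··b··> v2
  v1 = 0\{a} has moves (no moves)
  v2 = a.b.(rec X. b.a.b.X + (b.0\{a} + ((0 + 0)\{a} + 0))) has moves ··a··> v3
  v3 = b.(rec X. b.a.b.X + (b.0\{a} + ((0 + 0)\{a} + 0))) has moves ··b··> v0
Partition-refinement fixed point:
  B0 = {u0, v0}
  B1 = {u1, v1}
  B2 = {u2, v2}
  B3 = {u3, v3}
u0 ∈ B0, v0 ∈ B0 → same block

P ~ Q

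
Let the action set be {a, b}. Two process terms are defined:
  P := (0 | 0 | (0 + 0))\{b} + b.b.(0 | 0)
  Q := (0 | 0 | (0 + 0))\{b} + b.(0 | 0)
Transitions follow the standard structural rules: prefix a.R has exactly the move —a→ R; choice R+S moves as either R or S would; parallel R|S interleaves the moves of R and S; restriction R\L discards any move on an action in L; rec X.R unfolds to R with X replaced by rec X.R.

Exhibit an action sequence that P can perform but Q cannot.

bb

LTS(P): 3 reachable states
  p0 = (0 | 0 | (0 + 0))\{b} + b.b.(0 | 0) has moves --b--▸ p1
  p1 = b.(0 | 0) has moves --b--▸ p2
  p2 = 0 | 0 has moves ·
LTS(Q): 2 reachable states
  q0 = (0 | 0 | (0 + 0))\{b} + b.(0 | 0) has moves --b--▸ q1
  q1 = 0 | 0 has moves ·
Run σ = ⟨bb⟩ on P: start {p0}
  [1] b ⇒ {p1}
  [2] b ⇒ {p2}
  P completes σ.
Run σ = ⟨bb⟩ on Q: start {q0}
  [1] b ⇒ {q1}
  [2] b ⇒ ∅  — Q cannot continue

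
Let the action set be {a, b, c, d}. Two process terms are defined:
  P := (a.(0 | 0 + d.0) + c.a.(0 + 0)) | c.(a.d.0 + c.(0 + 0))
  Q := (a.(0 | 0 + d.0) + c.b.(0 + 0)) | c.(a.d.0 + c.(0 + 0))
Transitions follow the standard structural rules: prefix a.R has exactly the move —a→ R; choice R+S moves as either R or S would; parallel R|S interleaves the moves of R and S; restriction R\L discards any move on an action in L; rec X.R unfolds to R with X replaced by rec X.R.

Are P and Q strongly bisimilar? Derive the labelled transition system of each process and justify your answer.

P ≁ Q

P's transition system — 25 states:
  u0 = (a.(0 | 0 + d.0) + c.a.(0 + 0)) | c.(a.d.0 + c.(0 + 0)) → ··a··> u1, ··c··> u2, ··c··> u3
  u1 = (0 | 0 + d.0) | c.(a.d.0 + c.(0 + 0)) → ··c··> u4, ··d··> u5
  u2 = (a.(0 | 0 + d.0) + c.a.(0 + 0)) | (a.d.0 + c.(0 + 0)) → ··a··> u4, ··a··> u6, ··c··> u7, ··c··> u8
  u3 = a.(0 + 0) | c.(a.d.0 + c.(0 + 0)) → ··a··> u9, ··c··> u8
  u4 = (0 | 0 + d.0) | (a.d.0 + c.(0 + 0)) → ··a··> u10, ··c··> u11, ··d··> u12
  u5 = 0 | c.(a.d.0 + c.(0 + 0)) → ··c··> u12
  u6 = (a.(0 | 0 + d.0) + c.a.(0 + 0)) | d.0 → ··a··> u10, ··c··> u13, ··d··> u14
  u7 = (a.(0 | 0 + d.0) + c.a.(0 + 0)) | (0 + 0) → ··a··> u11, ··c··> u15
  u8 = a.(0 + 0) | (a.d.0 + c.(0 + 0)) → ··a··> u13, ··a··> u16, ··c··> u15
  u9 = (0 + 0) | c.(a.d.0 + c.(0 + 0)) → ··c··> u16
  u10 = (0 | 0 + d.0) | d.0 → ··d··> u17, ··d··> u18
  u11 = (0 | 0 + d.0) | (0 + 0) → ··d··> u19
  u12 = 0 | (a.d.0 + c.(0 + 0)) → ··a··> u18, ··c··> u19
  u13 = a.(0 + 0) | d.0 → ··a··> u20, ··d··> u21
  u14 = (a.(0 | 0 + d.0) + c.a.(0 + 0)) | 0 → ··a··> u17, ··c··> u21
  u15 = a.(0 + 0) | (0 + 0) → ··a··> u22
  u16 = (0 + 0) | (a.d.0 + c.(0 + 0)) → ··a··> u20, ··c··> u22
  u17 = (0 | 0 + d.0) | 0 → ··d··> u23
  u18 = 0 | d.0 → ··d··> u23
  u19 = 0 | (0 + 0) → deadlocked
  u20 = (0 + 0) | d.0 → ··d··> u24
  u21 = a.(0 + 0) | 0 → ··a··> u24
  u22 = (0 + 0) | (0 + 0) → deadlocked
  u23 = 0 | 0 → deadlocked
  u24 = (0 + 0) | 0 → deadlocked
Q's transition system — 25 states:
  v0 = (a.(0 | 0 + d.0) + c.b.(0 + 0)) | c.(a.d.0 + c.(0 + 0)) → ··a··> v1, ··c··> v2, ··c··> v3
  v1 = (0 | 0 + d.0) | c.(a.d.0 + c.(0 + 0)) → ··c··> v4, ··d··> v5
  v2 = (a.(0 | 0 + d.0) + c.b.(0 + 0)) | (a.d.0 + c.(0 + 0)) → ··a··> v4, ··a··> v6, ··c··> v7, ··c··> v8
  v3 = b.(0 + 0) | c.(a.d.0 + c.(0 + 0)) → ··b··> v9, ··c··> v8
  v4 = (0 | 0 + d.0) | (a.d.0 + c.(0 + 0)) → ··a··> v10, ··c··> v11, ··d··> v12
  v5 = 0 | c.(a.d.0 + c.(0 + 0)) → ··c··> v12
  v6 = (a.(0 | 0 + d.0) + c.b.(0 + 0)) | d.0 → ··a··> v10, ··c··> v13, ··d··> v14
  v7 = (a.(0 | 0 + d.0) + c.b.(0 + 0)) | (0 + 0) → ··a··> v11, ··c··> v15
  v8 = b.(0 + 0) | (a.d.0 + c.(0 + 0)) → ··a··> v13, ··b··> v16, ··c··> v15
  v9 = (0 + 0) | c.(a.d.0 + c.(0 + 0)) → ··c··> v16
  v10 = (0 | 0 + d.0) | d.0 → ··d··> v17, ··d··> v18
  v11 = (0 | 0 + d.0) | (0 + 0) → ··d··> v19
  v12 = 0 | (a.d.0 + c.(0 + 0)) → ··a··> v18, ··c··> v19
  v13 = b.(0 + 0) | d.0 → ··b··> v20, ··d··> v21
  v14 = (a.(0 | 0 + d.0) + c.b.(0 + 0)) | 0 → ··a··> v17, ··c··> v21
  v15 = b.(0 + 0) | (0 + 0) → ··b··> v22
  v16 = (0 + 0) | (a.d.0 + c.(0 + 0)) → ··a··> v20, ··c··> v22
  v17 = (0 | 0 + d.0) | 0 → ··d··> v23
  v18 = 0 | d.0 → ··d··> v23
  v19 = 0 | (0 + 0) → deadlocked
  v20 = (0 + 0) | d.0 → ··d··> v24
  v21 = b.(0 + 0) | 0 → ··b··> v24
  v22 = (0 + 0) | (0 + 0) → deadlocked
  v23 = 0 | 0 → deadlocked
  v24 = (0 + 0) | 0 → deadlocked
Partition-refinement fixed point:
  B0 = {u0}
  B1 = {u1, v1}
  B2 = {u5, u9, v5, v9}
  B3 = {u12, u16, v12, v16}
  B4 = {u11, u17, u18, u20, v11, v17, v18, v20}
  B5 = {u19, u22, u23, u24, v19, v22, v23, v24}
  B6 = {u4, v4}
  B7 = {u10, v10}
  B8 = {u3}
  B9 = {u8}
  B10 = {u13}
  B11 = {u15, u21}
  B12 = {u2}
  B13 = {u6}
  B14 = {u14, u7}
  B15 = {v0}
  B16 = {v3}
  B17 = {v8}
  B18 = {v15, v21}
  B19 = {v13}
  B20 = {v2}
  B21 = {v14, v7}
  B22 = {v6}
u0 ∈ B0, v0 ∈ B15 → different blocks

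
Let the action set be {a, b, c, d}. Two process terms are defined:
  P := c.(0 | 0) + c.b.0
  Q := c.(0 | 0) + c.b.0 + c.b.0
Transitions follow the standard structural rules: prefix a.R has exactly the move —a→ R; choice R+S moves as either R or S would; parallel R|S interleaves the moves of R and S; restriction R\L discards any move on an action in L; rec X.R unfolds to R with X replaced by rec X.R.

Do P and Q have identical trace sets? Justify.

Reachable graph of P (4 states):
  u0 = c.(0 | 0) + c.b.0 → —c→ u1, —c→ u2
  u1 = 0 | 0 → ·
  u2 = b.0 → —b→ u3
  u3 = 0 → ·
Reachable graph of Q (4 states):
  v0 = c.(0 | 0) + c.b.0 + c.b.0 → —c→ v1, —c→ v2
  v1 = 0 | 0 → ·
  v2 = b.0 → —b→ v3
  v3 = 0 → ·
Bisimilarity quotient blocks:
  B0 = {u0, v0}
  B1 = {u1, u3, v1, v3}
  B2 = {u2, v2}
u0 ∈ B0, v0 ∈ B0 → same block
Bisimilar ⇒ trace-equivalent.

YES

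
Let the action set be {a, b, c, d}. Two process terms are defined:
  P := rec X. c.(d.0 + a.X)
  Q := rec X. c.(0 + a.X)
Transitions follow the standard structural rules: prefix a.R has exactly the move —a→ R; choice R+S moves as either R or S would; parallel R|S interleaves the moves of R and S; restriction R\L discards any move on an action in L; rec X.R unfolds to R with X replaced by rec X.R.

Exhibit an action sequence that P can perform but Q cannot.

P's transition system — 3 states:
  s0 = rec X. c.(d.0 + a.X) → ··c··> s1
  s1 = d.0 + a.(rec X. c.(d.0 + a.X)) → ··a··> s0, ··d··> s2
  s2 = 0 → deadlocked
Q's transition system — 2 states:
  t0 = rec X. c.(0 + a.X) → ··c··> t1
  t1 = 0 + a.(rec X. c.(0 + a.X)) → ··a··> t0
Executing cd from P (initial set {s0}):
  step 1 (c): {s1}
  step 2 (d): {s2}
  — P admits the full trace.
Executing cd from Q (initial set {t0}):
  step 1 (c): {t1}
  step 2 (d): no successor for Q

cd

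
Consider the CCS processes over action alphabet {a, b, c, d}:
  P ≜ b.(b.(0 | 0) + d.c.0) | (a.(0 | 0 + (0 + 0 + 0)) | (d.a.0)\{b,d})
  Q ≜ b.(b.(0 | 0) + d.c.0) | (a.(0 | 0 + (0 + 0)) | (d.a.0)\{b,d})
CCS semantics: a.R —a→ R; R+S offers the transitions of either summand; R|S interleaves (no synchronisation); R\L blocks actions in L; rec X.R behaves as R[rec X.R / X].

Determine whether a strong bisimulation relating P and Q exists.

YES

LTS(P): 10 reachable states
  s0 = b.(b.(0 | 0) + d.c.0) | (a.(0 | 0 + (0 + 0 + 0)) | (d.a.0)\{b,d}) → —a→ s1, —b→ s2
  s1 = b.(b.(0 | 0) + d.c.0) | ((0 | 0 + (0 + 0 + 0)) | (d.a.0)\{b,d}) → —b→ s3
  s2 = (b.(0 | 0) + d.c.0) | (a.(0 | 0 + (0 + 0 + 0)) | (d.a.0)\{b,d}) → —a→ s3, —b→ s4, —d→ s5
  s3 = (b.(0 | 0) + d.c.0) | ((0 | 0 + (0 + 0 + 0)) | (d.a.0)\{b,d}) → —b→ s6, —d→ s7
  s4 = 0 | 0 | (a.(0 | 0 + (0 + 0 + 0)) | (d.a.0)\{b,d}) → —a→ s6
  s5 = c.0 | (a.(0 | 0 + (0 + 0 + 0)) | (d.a.0)\{b,d}) → —a→ s7, —c→ s8
  s6 = 0 | 0 | ((0 | 0 + (0 + 0 + 0)) | (d.a.0)\{b,d}) → stopped
  s7 = c.0 | ((0 | 0 + (0 + 0 + 0)) | (d.a.0)\{b,d}) → —c→ s9
  s8 = 0 | (a.(0 | 0 + (0 + 0 + 0)) | (d.a.0)\{b,d}) → —a→ s9
  s9 = 0 | ((0 | 0 + (0 + 0 + 0)) | (d.a.0)\{b,d}) → stopped
LTS(Q): 10 reachable states
  t0 = b.(b.(0 | 0) + d.c.0) | (a.(0 | 0 + (0 + 0)) | (d.a.0)\{b,d}) → —a→ t1, —b→ t2
  t1 = b.(b.(0 | 0) + d.c.0) | ((0 | 0 + (0 + 0)) | (d.a.0)\{b,d}) → —b→ t3
  t2 = (b.(0 | 0) + d.c.0) | (a.(0 | 0 + (0 + 0)) | (d.a.0)\{b,d}) → —a→ t3, —b→ t4, —d→ t5
  t3 = (b.(0 | 0) + d.c.0) | ((0 | 0 + (0 + 0)) | (d.a.0)\{b,d}) → —b→ t6, —d→ t7
  t4 = 0 | 0 | (a.(0 | 0 + (0 + 0)) | (d.a.0)\{b,d}) → —a→ t6
  t5 = c.0 | (a.(0 | 0 + (0 + 0)) | (d.a.0)\{b,d}) → —a→ t7, —c→ t8
  t6 = 0 | 0 | ((0 | 0 + (0 + 0)) | (d.a.0)\{b,d}) → stopped
  t7 = c.0 | ((0 | 0 + (0 + 0)) | (d.a.0)\{b,d}) → —c→ t9
  t8 = 0 | (a.(0 | 0 + (0 + 0)) | (d.a.0)\{b,d}) → —a→ t9
  t9 = 0 | ((0 | 0 + (0 + 0)) | (d.a.0)\{b,d}) → stopped
Bisimilarity quotient blocks:
  B0 = {s0, t0}
  B1 = {s2, t2}
  B2 = {s3, t3}
  B3 = {s7, t7}
  B4 = {s6, s9, t6, t9}
  B5 = {s5, t5}
  B6 = {s4, s8, t4, t8}
  B7 = {s1, t1}
s0 ∈ B0, t0 ∈ B0 → same block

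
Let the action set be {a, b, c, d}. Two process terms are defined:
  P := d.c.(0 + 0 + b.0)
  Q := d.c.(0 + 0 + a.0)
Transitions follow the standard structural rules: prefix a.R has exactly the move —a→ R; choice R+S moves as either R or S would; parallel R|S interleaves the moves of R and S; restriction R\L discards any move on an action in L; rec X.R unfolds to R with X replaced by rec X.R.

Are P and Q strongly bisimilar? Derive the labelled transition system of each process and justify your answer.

Reachable graph of P (4 states):
  s0 = d.c.(0 + 0 + b.0) :: -d-> s1
  s1 = c.(0 + 0 + b.0) :: -c-> s2
  s2 = 0 + 0 + b.0 :: -b-> s3
  s3 = 0 :: stopped
Reachable graph of Q (4 states):
  t0 = d.c.(0 + 0 + a.0) :: -d-> t1
  t1 = c.(0 + 0 + a.0) :: -c-> t2
  t2 = 0 + 0 + a.0 :: -a-> t3
  t3 = 0 :: stopped
Bisimilarity quotient blocks:
  B0 = {s0}
  B1 = {s1}
  B2 = {s2}
  B3 = {s3, t3}
  B4 = {t0}
  B5 = {t1}
  B6 = {t2}
s0 ∈ B0, t0 ∈ B4 → different blocks

not bisimilar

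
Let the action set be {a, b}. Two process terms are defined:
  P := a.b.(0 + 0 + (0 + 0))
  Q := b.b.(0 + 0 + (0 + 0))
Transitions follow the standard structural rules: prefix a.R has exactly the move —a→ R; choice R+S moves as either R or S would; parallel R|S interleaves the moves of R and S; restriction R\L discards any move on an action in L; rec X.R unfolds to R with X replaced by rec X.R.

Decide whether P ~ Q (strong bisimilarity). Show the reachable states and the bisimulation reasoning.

P's transition system — 3 states:
  m0 = a.b.(0 + 0 + (0 + 0)) → ··a··> m1
  m1 = b.(0 + 0 + (0 + 0)) → ··b··> m2
  m2 = 0 + 0 + (0 + 0) → (no moves)
Q's transition system — 3 states:
  n0 = b.b.(0 + 0 + (0 + 0)) → ··b··> n1
  n1 = b.(0 + 0 + (0 + 0)) → ··b··> n2
  n2 = 0 + 0 + (0 + 0) → (no moves)
Partition-refinement fixed point:
  B0 = {m0}
  B1 = {m1, n1}
  B2 = {m2, n2}
  B3 = {n0}
m0 ∈ B0, n0 ∈ B3 → different blocks

P ≁ Q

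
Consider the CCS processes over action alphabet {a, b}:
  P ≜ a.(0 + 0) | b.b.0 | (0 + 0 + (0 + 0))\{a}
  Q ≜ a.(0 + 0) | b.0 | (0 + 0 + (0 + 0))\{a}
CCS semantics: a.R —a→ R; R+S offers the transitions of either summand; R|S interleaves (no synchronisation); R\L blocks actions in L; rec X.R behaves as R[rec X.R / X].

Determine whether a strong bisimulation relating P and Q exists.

P's transition system — 6 states:
  m0 = a.(0 + 0) | b.b.0 | (0 + 0 + (0 + 0))\{a} | -a-> m1, -b-> m2
  m1 = (0 + 0) | b.b.0 | (0 + 0 + (0 + 0))\{a} | -b-> m3
  m2 = a.(0 + 0) | b.0 | (0 + 0 + (0 + 0))\{a} | -a-> m3, -b-> m4
  m3 = (0 + 0) | b.0 | (0 + 0 + (0 + 0))\{a} | -b-> m5
  m4 = a.(0 + 0) | 0 | (0 + 0 + (0 + 0))\{a} | -a-> m5
  m5 = (0 + 0) | 0 | (0 + 0 + (0 + 0))\{a} | stopped
Q's transition system — 4 states:
  n0 = a.(0 + 0) | b.0 | (0 + 0 + (0 + 0))\{a} | -a-> n1, -b-> n2
  n1 = (0 + 0) | b.0 | (0 + 0 + (0 + 0))\{a} | -b-> n3
  n2 = a.(0 + 0) | 0 | (0 + 0 + (0 + 0))\{a} | -a-> n3
  n3 = (0 + 0) | 0 | (0 + 0 + (0 + 0))\{a} | stopped
Bisimilarity quotient blocks:
  B0 = {m0}
  B1 = {m1}
  B2 = {m3, n1}
  B3 = {m5, n3}
  B4 = {m2, n0}
  B5 = {m4, n2}
m0 ∈ B0, n0 ∈ B4 → different blocks

not bisimilar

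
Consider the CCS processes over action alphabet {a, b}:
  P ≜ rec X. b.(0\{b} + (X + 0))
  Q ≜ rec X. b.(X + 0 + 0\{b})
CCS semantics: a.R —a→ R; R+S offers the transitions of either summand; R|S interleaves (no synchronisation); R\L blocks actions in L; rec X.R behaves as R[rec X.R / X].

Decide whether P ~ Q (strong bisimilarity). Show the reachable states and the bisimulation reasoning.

P ~ Q

Reachable graph of P (2 states):
  m0 = rec X. b.(0\{b} + (X + 0)) has moves ··b··> m1
  m1 = 0\{b} + ((rec X. b.(0\{b} + (X + 0))) + 0) has moves ··b··> m1
Reachable graph of Q (2 states):
  n0 = rec X. b.(X + 0 + 0\{b}) has moves ··b··> n1
  n1 = (rec X. b.(X + 0 + 0\{b})) + 0 + 0\{b} has moves ··b··> n1
Bisimilarity quotient blocks:
  B0 = {m0, m1, n0, n1}
m0 ∈ B0, n0 ∈ B0 → same block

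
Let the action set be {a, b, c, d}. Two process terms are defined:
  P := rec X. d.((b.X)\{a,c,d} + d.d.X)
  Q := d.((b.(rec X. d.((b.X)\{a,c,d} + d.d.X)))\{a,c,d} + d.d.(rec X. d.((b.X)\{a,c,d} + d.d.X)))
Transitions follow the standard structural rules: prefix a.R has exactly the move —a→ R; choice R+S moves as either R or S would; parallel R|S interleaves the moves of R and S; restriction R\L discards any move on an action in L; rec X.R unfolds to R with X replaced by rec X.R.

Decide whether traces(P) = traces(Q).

P's transition system — 4 states:
  m0 = rec X. d.((b.X)\{a,c,d} + d.d.X) | -d-> m1
  m1 = (b.(rec X. d.((b.X)\{a,c,d} + d.d.X)))\{a,c,d} + d.d.(rec X. d.((b.X)\{a,c,d} + d.d.X)) | -b-> m2, -d-> m3
  m2 = (rec X. d.((b.X)\{a,c,d} + d.d.X))\{a,c,d} | deadlocked
  m3 = d.(rec X. d.((b.X)\{a,c,d} + d.d.X)) | -d-> m0
Q's transition system — 5 states:
  n0 = d.((b.(rec X. d.((b.X)\{a,c,d} + d.d.X)))\{a,c,d} + d.d.(rec X. d.((b.X)\{a,c,d} + d.d.X))) | -d-> n1
  n1 = (b.(rec X. d.((b.X)\{a,c,d} + d.d.X)))\{a,c,d} + d.d.(rec X. d.((b.X)\{a,c,d} + d.d.X)) | -b-> n2, -d-> n3
  n2 = (rec X. d.((b.X)\{a,c,d} + d.d.X))\{a,c,d} | deadlocked
  n3 = d.(rec X. d.((b.X)\{a,c,d} + d.d.X)) | -d-> n4
  n4 = rec X. d.((b.X)\{a,c,d} + d.d.X) | -d-> n1
Partition-refinement fixed point:
  B0 = {m0, n0, n4}
  B1 = {m1, n1}
  B2 = {m3, n3}
  B3 = {m2, n2}
m0 ∈ B0, n0 ∈ B0 → same block
Bisimilar ⇒ trace-equivalent.

YES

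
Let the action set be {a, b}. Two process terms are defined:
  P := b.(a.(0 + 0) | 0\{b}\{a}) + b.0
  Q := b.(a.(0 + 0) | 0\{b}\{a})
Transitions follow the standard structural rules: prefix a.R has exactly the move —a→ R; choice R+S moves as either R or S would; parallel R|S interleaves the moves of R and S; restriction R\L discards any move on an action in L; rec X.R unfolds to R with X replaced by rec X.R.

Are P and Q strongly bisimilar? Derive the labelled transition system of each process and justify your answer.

not bisimilar

Reachable graph of P (4 states):
  p0 = b.(a.(0 + 0) | 0\{b}\{a}) + b.0 → =b=> p1, =b=> p2
  p1 = 0 → (no moves)
  p2 = a.(0 + 0) | 0\{b}\{a} → =a=> p3
  p3 = (0 + 0) | 0\{b}\{a} → (no moves)
Reachable graph of Q (3 states):
  q0 = b.(a.(0 + 0) | 0\{b}\{a}) → =b=> q1
  q1 = a.(0 + 0) | 0\{b}\{a} → =a=> q2
  q2 = (0 + 0) | 0\{b}\{a} → (no moves)
Bisimilarity quotient blocks:
  B0 = {p0}
  B1 = {p2, q1}
  B2 = {p1, p3, q2}
  B3 = {q0}
p0 ∈ B0, q0 ∈ B3 → different blocks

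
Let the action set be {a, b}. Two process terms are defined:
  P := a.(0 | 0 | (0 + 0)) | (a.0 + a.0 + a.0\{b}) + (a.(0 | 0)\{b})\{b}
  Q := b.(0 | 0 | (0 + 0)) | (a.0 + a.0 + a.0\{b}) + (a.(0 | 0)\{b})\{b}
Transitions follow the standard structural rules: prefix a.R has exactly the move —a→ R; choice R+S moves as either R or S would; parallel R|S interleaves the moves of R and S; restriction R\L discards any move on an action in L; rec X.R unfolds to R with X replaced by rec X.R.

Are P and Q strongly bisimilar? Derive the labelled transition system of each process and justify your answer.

P's transition system — 7 states:
  u0 = a.(0 | 0 | (0 + 0)) | (a.0 + a.0 + a.0\{b}) + (a.(0 | 0)\{b})\{b} has moves —a→ u1, —a→ u2, —a→ u3, —a→ u4
  u1 = (0 | 0)\{b}\{b} has moves ·
  u2 = 0 | 0 | (0 + 0) | (a.0 + a.0 + a.0\{b}) has moves —a→ u5, —a→ u6
  u3 = a.(0 | 0 | (0 + 0)) | 0 has moves —a→ u5
  u4 = a.(0 | 0 | (0 + 0)) | 0\{b} has moves —a→ u6
  u5 = 0 | 0 | (0 + 0) | 0 has moves ·
  u6 = 0 | 0 | (0 + 0) | 0\{b} has moves ·
Q's transition system — 7 states:
  v0 = b.(0 | 0 | (0 + 0)) | (a.0 + a.0 + a.0\{b}) + (a.(0 | 0)\{b})\{b} has moves —a→ v1, —a→ v2, —a→ v3, —b→ v4
  v1 = (0 | 0)\{b}\{b} has moves ·
  v2 = b.(0 | 0 | (0 + 0)) | 0 has moves —b→ v5
  v3 = b.(0 | 0 | (0 + 0)) | 0\{b} has moves —b→ v6
  v4 = 0 | 0 | (0 + 0) | (a.0 + a.0 + a.0\{b}) has moves —a→ v5, —a→ v6
  v5 = 0 | 0 | (0 + 0) | 0 has moves ·
  v6 = 0 | 0 | (0 + 0) | 0\{b} has moves ·
Bisimilarity quotient blocks:
  B0 = {u0}
  B1 = {u2, u3, u4, v4}
  B2 = {u1, u5, u6, v1, v5, v6}
  B3 = {v0}
  B4 = {v2, v3}
u0 ∈ B0, v0 ∈ B3 → different blocks

P ≁ Q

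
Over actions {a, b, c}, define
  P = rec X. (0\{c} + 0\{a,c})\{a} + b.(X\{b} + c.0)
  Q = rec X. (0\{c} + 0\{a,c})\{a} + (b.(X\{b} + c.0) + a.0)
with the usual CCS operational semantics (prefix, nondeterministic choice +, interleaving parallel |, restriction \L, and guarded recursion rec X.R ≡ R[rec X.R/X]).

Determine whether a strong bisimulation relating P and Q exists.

P's transition system — 3 states:
  p0 = rec X. (0\{c} + 0\{a,c})\{a} + b.(X\{b} + c.0) → -b-> p1
  p1 = (rec X. (0\{c} + 0\{a,c})\{a} + b.(X\{b} + c.0))\{b} + c.0 → -c-> p2
  p2 = 0 → stopped
Q's transition system — 4 states:
  q0 = rec X. (0\{c} + 0\{a,c})\{a} + (b.(X\{b} + c.0) + a.0) → -a-> q1, -b-> q2
  q1 = 0 → stopped
  q2 = (rec X. (0\{c} + 0\{a,c})\{a} + (b.(X\{b} + c.0) + a.0))\{b} + c.0 → -a-> q3, -c-> q1
  q3 = 0\{b} → stopped
Bisimilarity quotient blocks:
  B0 = {p0}
  B1 = {p1}
  B2 = {p2, q1, q3}
  B3 = {q0}
  B4 = {q2}
p0 ∈ B0, q0 ∈ B3 → different blocks

NO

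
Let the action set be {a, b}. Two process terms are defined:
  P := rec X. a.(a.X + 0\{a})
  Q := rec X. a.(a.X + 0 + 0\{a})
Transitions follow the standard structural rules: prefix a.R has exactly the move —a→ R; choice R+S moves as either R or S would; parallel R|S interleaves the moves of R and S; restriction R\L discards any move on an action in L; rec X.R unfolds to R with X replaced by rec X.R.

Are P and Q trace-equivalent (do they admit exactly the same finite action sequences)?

traces(P) = traces(Q)

LTS(P): 2 reachable states
  m0 = rec X. a.(a.X + 0\{a}) :: —a→ m1
  m1 = a.(rec X. a.(a.X + 0\{a})) + 0\{a} :: —a→ m0
LTS(Q): 2 reachable states
  n0 = rec X. a.(a.X + 0 + 0\{a}) :: —a→ n1
  n1 = a.(rec X. a.(a.X + 0 + 0\{a})) + 0 + 0\{a} :: —a→ n0
Bisimilarity quotient blocks:
  B0 = {m0, m1, n0, n1}
m0 ∈ B0, n0 ∈ B0 → same block
Bisimilar ⇒ trace-equivalent.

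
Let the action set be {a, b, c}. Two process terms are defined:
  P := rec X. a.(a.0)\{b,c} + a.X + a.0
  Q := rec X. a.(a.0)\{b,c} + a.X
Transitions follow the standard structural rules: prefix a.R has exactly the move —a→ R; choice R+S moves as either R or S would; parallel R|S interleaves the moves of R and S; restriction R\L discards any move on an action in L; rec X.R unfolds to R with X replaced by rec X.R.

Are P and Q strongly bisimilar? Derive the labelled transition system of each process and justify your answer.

Reachable graph of P (4 states):
  s0 = rec X. a.(a.0)\{b,c} + a.X + a.0 → -a-> s0, -a-> s1, -a-> s2
  s1 = (a.0)\{b,c} → -a-> s3
  s2 = 0 → stopped
  s3 = 0\{b,c} → stopped
Reachable graph of Q (3 states):
  t0 = rec X. a.(a.0)\{b,c} + a.X → -a-> t0, -a-> t1
  t1 = (a.0)\{b,c} → -a-> t2
  t2 = 0\{b,c} → stopped
Partition-refinement fixed point:
  B0 = {s0}
  B1 = {s1, t1}
  B2 = {s2, s3, t2}
  B3 = {t0}
s0 ∈ B0, t0 ∈ B3 → different blocks

P ≁ Q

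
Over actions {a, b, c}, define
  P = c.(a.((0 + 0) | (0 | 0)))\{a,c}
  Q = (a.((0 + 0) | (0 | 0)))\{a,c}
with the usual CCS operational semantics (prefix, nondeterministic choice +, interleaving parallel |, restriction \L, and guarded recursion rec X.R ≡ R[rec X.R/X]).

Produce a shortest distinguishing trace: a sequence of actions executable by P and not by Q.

Reachable graph of P (2 states):
  m0 = c.(a.((0 + 0) | (0 | 0)))\{a,c} ⊢ --c--▸ m1
  m1 = (a.((0 + 0) | (0 | 0)))\{a,c} ⊢ ·
Reachable graph of Q (1 states):
  n0 = (a.((0 + 0) | (0 | 0)))\{a,c} ⊢ ·
Trace ⟨c⟩ through P, begin at {m0}:
  [1] c ⇒ {m1}
  ✓ P
Trace ⟨c⟩ through Q, begin at {n0}:
  [1] c ⇒ no successor for Q

c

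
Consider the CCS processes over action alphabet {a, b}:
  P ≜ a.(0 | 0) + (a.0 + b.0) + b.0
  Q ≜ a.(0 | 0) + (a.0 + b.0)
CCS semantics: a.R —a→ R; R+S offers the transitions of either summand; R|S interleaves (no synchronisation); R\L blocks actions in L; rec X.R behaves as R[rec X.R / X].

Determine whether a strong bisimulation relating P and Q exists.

P's transition system — 3 states:
  u0 = a.(0 | 0) + (a.0 + b.0) + b.0 :: =a=> u1, =a=> u2, =b=> u1
  u1 = 0 :: stopped
  u2 = 0 | 0 :: stopped
Q's transition system — 3 states:
  v0 = a.(0 | 0) + (a.0 + b.0) :: =a=> v1, =a=> v2, =b=> v1
  v1 = 0 :: stopped
  v2 = 0 | 0 :: stopped
Coarsest stable partition (strong bisimilarity classes):
  B0 = {u0, v0}
  B1 = {u1, u2, v1, v2}
u0 ∈ B0, v0 ∈ B0 → same block

YES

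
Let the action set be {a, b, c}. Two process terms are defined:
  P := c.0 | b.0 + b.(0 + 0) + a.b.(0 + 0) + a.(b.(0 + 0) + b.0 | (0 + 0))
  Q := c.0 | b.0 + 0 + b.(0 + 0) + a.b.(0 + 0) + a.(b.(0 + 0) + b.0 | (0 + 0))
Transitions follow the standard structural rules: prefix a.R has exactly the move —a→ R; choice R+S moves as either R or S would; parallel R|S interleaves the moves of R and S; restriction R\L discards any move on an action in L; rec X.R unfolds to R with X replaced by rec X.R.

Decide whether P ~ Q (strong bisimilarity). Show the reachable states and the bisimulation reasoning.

LTS(P): 8 reachable states
  p0 = c.0 | b.0 + b.(0 + 0) + a.b.(0 + 0) + a.(b.(0 + 0) + b.0 | (0 + 0)) → ··a··> p1, ··a··> p2, ··b··> p3, ··b··> p4, ··c··> p5
  p1 = b.(0 + 0) → ··b··> p3
  p2 = b.(0 + 0) + b.0 | (0 + 0) → ··b··> p3, ··b··> p6
  p3 = 0 + 0 → ∅
  p4 = c.0 | 0 → ··c··> p7
  p5 = 0 | b.0 → ··b··> p7
  p6 = 0 | (0 + 0) → ∅
  p7 = 0 | 0 → ∅
LTS(Q): 8 reachable states
  q0 = c.0 | b.0 + 0 + b.(0 + 0) + a.b.(0 + 0) + a.(b.(0 + 0) + b.0 | (0 + 0)) → ··a··> q1, ··a··> q2, ··b··> q3, ··b··> q4, ··c··> q5
  q1 = b.(0 + 0) → ··b··> q3
  q2 = b.(0 + 0) + b.0 | (0 + 0) → ··b··> q3, ··b··> q6
  q3 = 0 + 0 → ∅
  q4 = c.0 | 0 → ··c··> q7
  q5 = 0 | b.0 → ··b··> q7
  q6 = 0 | (0 + 0) → ∅
  q7 = 0 | 0 → ∅
Partition-refinement fixed point:
  B0 = {p0, q0}
  B1 = {p1, p2, p5, q1, q2, q5}
  B2 = {p3, p6, p7, q3, q6, q7}
  B3 = {p4, q4}
p0 ∈ B0, q0 ∈ B0 → same block

P ~ Q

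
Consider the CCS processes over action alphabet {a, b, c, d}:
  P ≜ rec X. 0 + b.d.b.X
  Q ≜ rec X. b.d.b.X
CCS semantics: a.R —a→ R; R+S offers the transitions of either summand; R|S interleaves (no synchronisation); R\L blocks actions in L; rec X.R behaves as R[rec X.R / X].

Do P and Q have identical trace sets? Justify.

LTS(P): 3 reachable states
  s0 = rec X. 0 + b.d.b.X :: --b--▸ s1
  s1 = d.b.(rec X. 0 + b.d.b.X) :: --d--▸ s2
  s2 = b.(rec X. 0 + b.d.b.X) :: --b--▸ s0
LTS(Q): 3 reachable states
  t0 = rec X. b.d.b.X :: --b--▸ t1
  t1 = d.b.(rec X. b.d.b.X) :: --d--▸ t2
  t2 = b.(rec X. b.d.b.X) :: --b--▸ t0
Bisimilarity quotient blocks:
  B0 = {s0, t0}
  B1 = {s1, t1}
  B2 = {s2, t2}
s0 ∈ B0, t0 ∈ B0 → same block
Bisimilar ⇒ trace-equivalent.

YES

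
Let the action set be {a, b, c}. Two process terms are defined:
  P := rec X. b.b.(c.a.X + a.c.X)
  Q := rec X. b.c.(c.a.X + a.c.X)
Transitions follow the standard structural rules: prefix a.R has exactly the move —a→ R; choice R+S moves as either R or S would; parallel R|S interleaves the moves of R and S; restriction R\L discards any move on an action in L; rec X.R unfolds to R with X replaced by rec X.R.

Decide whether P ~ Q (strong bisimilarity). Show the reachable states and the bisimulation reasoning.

LTS(P): 5 reachable states
  u0 = rec X. b.b.(c.a.X + a.c.X) → ··b··> u1
  u1 = b.(c.a.(rec X. b.b.(c.a.X + a.c.X)) + a.c.(rec X. b.b.(c.a.X + a.c.X))) → ··b··> u2
  u2 = c.a.(rec X. b.b.(c.a.X + a.c.X)) + a.c.(rec X. b.b.(c.a.X + a.c.X)) → ··a··> u3, ··c··> u4
  u3 = c.(rec X. b.b.(c.a.X + a.c.X)) → ··c··> u0
  u4 = a.(rec X. b.b.(c.a.X + a.c.X)) → ··a··> u0
LTS(Q): 5 reachable states
  v0 = rec X. b.c.(c.a.X + a.c.X) → ··b··> v1
  v1 = c.(c.a.(rec X. b.c.(c.a.X + a.c.X)) + a.c.(rec X. b.c.(c.a.X + a.c.X))) → ··c··> v2
  v2 = c.a.(rec X. b.c.(c.a.X + a.c.X)) + a.c.(rec X. b.c.(c.a.X + a.c.X)) → ··a··> v3, ··c··> v4
  v3 = c.(rec X. b.c.(c.a.X + a.c.X)) → ··c··> v0
  v4 = a.(rec X. b.c.(c.a.X + a.c.X)) → ··a··> v0
Bisimilarity quotient blocks:
  B0 = {u0}
  B1 = {u1}
  B2 = {u2}
  B3 = {u4}
  B4 = {u3}
  B5 = {v0}
  B6 = {v1}
  B7 = {v2}
  B8 = {v4}
  B9 = {v3}
u0 ∈ B0, v0 ∈ B5 → different blocks

NO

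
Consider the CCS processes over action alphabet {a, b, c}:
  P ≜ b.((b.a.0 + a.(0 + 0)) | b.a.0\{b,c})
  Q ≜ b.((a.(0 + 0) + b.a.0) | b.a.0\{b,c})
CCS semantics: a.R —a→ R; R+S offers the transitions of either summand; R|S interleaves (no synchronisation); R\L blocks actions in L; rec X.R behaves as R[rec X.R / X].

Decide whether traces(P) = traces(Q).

trace-equivalent

P's transition system — 13 states:
  m0 = b.((b.a.0 + a.(0 + 0)) | b.a.0\{b,c}) | ··b··> m1
  m1 = (b.a.0 + a.(0 + 0)) | b.a.0\{b,c} | ··a··> m2, ··b··> m3, ··b··> m4
  m2 = (0 + 0) | b.a.0\{b,c} | ··b··> m5
  m3 = (b.a.0 + a.(0 + 0)) | a.0\{b,c} | ··a··> m5, ··a··> m6, ··b··> m7
  m4 = a.0 | b.a.0\{b,c} | ··a··> m8, ··b··> m7
  m5 = (0 + 0) | a.0\{b,c} | ··a··> m9
  m6 = (b.a.0 + a.(0 + 0)) | 0\{b,c} | ··a··> m9, ··b··> m10
  m7 = a.0 | a.0\{b,c} | ··a··> m10, ··a··> m11
  m8 = 0 | b.a.0\{b,c} | ··b··> m11
  m9 = (0 + 0) | 0\{b,c} | stopped
  m10 = a.0 | 0\{b,c} | ··a··> m12
  m11 = 0 | a.0\{b,c} | ··a··> m12
  m12 = 0 | 0\{b,c} | stopped
Q's transition system — 13 states:
  n0 = b.((a.(0 + 0) + b.a.0) | b.a.0\{b,c}) | ··b··> n1
  n1 = (a.(0 + 0) + b.a.0) | b.a.0\{b,c} | ··a··> n2, ··b··> n3, ··b··> n4
  n2 = (0 + 0) | b.a.0\{b,c} | ··b··> n5
  n3 = (a.(0 + 0) + b.a.0) | a.0\{b,c} | ··a··> n5, ··a··> n6, ··b··> n7
  n4 = a.0 | b.a.0\{b,c} | ··a··> n8, ··b··> n7
  n5 = (0 + 0) | a.0\{b,c} | ··a··> n9
  n6 = (a.(0 + 0) + b.a.0) | 0\{b,c} | ··a··> n9, ··b··> n10
  n7 = a.0 | a.0\{b,c} | ··a··> n10, ··a··> n11
  n8 = 0 | b.a.0\{b,c} | ··b··> n11
  n9 = (0 + 0) | 0\{b,c} | stopped
  n10 = a.0 | 0\{b,c} | ··a··> n12
  n11 = 0 | a.0\{b,c} | ··a··> n12
  n12 = 0 | 0\{b,c} | stopped
Partition-refinement fixed point:
  B0 = {m0, n0}
  B1 = {m1, n1}
  B2 = {m4, n4}
  B3 = {m7, n7}
  B4 = {m10, m11, m5, n10, n11, n5}
  B5 = {m12, m9, n12, n9}
  B6 = {m2, m8, n2, n8}
  B7 = {m3, n3}
  B8 = {m6, n6}
m0 ∈ B0, n0 ∈ B0 → same block
Bisimilar ⇒ trace-equivalent.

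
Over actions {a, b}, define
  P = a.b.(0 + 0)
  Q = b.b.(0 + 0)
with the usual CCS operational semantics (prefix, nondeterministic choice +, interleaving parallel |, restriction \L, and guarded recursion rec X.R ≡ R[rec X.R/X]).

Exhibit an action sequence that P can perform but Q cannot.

a

Reachable graph of P (3 states):
  p0 = a.b.(0 + 0) | --a--▸ p1
  p1 = b.(0 + 0) | --b--▸ p2
  p2 = 0 + 0 | deadlocked
Reachable graph of Q (3 states):
  q0 = b.b.(0 + 0) | --b--▸ q1
  q1 = b.(0 + 0) | --b--▸ q2
  q2 = 0 + 0 | deadlocked
Trace ⟨a⟩ through P, begin at {p0}:
  after a @ step 1: {p1}
  ✓ P
Trace ⟨a⟩ through Q, begin at {q0}:
  after a @ step 1: no successor for Q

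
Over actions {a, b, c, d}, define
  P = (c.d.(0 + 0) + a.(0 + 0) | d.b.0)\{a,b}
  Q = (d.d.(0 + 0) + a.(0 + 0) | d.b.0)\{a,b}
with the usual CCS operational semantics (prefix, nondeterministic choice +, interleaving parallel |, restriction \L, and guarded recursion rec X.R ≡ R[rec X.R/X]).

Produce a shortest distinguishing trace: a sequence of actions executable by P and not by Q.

Reachable graph of P (4 states):
  m0 = (c.d.(0 + 0) + a.(0 + 0) | d.b.0)\{a,b} has moves -c-> m1, -d-> m2
  m1 = (d.(0 + 0))\{a,b} has moves -d-> m3
  m2 = (a.(0 + 0) | b.0)\{a,b} has moves ∅
  m3 = (0 + 0)\{a,b} has moves ∅
Reachable graph of Q (4 states):
  n0 = (d.d.(0 + 0) + a.(0 + 0) | d.b.0)\{a,b} has moves -d-> n1, -d-> n2
  n1 = (a.(0 + 0) | b.0)\{a,b} has moves ∅
  n2 = (d.(0 + 0))\{a,b} has moves -d-> n3
  n3 = (0 + 0)\{a,b} has moves ∅
Trace ⟨c⟩ through P, begin at {m0}:
  step 1 (c): {m1}
  — P admits the full trace.
Trace ⟨c⟩ through Q, begin at {n0}:
  step 1 (c): no successor for Q

c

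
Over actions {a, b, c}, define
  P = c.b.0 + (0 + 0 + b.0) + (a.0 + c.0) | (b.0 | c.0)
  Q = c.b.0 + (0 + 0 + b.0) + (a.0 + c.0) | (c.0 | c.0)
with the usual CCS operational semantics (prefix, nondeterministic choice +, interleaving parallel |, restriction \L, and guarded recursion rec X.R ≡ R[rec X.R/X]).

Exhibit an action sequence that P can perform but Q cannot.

ab

LTS(P): 10 reachable states
  s0 = c.b.0 + (0 + 0 + b.0) + (a.0 + c.0) | (b.0 | c.0) :: --a--▸ s1, --b--▸ s2, --b--▸ s3, --c--▸ s1, --c--▸ s4, --c--▸ s5
  s1 = 0 | (b.0 | c.0) :: --b--▸ s6, --c--▸ s7
  s2 = (a.0 + c.0) | (0 | c.0) :: --a--▸ s6, --c--▸ s6, --c--▸ s8
  s3 = 0 :: stopped
  s4 = (a.0 + c.0) | (b.0 | 0) :: --a--▸ s7, --b--▸ s8, --c--▸ s7
  s5 = b.0 :: --b--▸ s3
  s6 = 0 | (0 | c.0) :: --c--▸ s9
  s7 = 0 | (b.0 | 0) :: --b--▸ s9
  s8 = (a.0 + c.0) | (0 | 0) :: --a--▸ s9, --c--▸ s9
  s9 = 0 | (0 | 0) :: stopped
LTS(Q): 10 reachable states
  t0 = c.b.0 + (0 + 0 + b.0) + (a.0 + c.0) | (c.0 | c.0) :: --a--▸ t1, --b--▸ t2, --c--▸ t1, --c--▸ t3, --c--▸ t4, --c--▸ t5
  t1 = 0 | (c.0 | c.0) :: --c--▸ t6, --c--▸ t7
  t2 = 0 :: stopped
  t3 = (a.0 + c.0) | (0 | c.0) :: --a--▸ t6, --c--▸ t6, --c--▸ t8
  t4 = (a.0 + c.0) | (c.0 | 0) :: --a--▸ t7, --c--▸ t7, --c--▸ t8
  t5 = b.0 :: --b--▸ t2
  t6 = 0 | (0 | c.0) :: --c--▸ t9
  t7 = 0 | (c.0 | 0) :: --c--▸ t9
  t8 = (a.0 + c.0) | (0 | 0) :: --a--▸ t9, --c--▸ t9
  t9 = 0 | (0 | 0) :: stopped
Executing ab from P (initial set {s0}):
  step 1 (a): {s1}
  step 2 (b): {s6}
  ✓ P
Executing ab from Q (initial set {t0}):
  step 1 (a): {t1}
  step 2 (b): ∅ (Q stuck)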